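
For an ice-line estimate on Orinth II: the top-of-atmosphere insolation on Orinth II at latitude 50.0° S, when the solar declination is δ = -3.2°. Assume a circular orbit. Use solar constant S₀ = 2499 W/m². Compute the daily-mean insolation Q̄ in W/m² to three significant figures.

cos H₀ = −tan(-50.0°) tan(-3.200°) = -0.0666, H₀ = 1.6375 rad.
Bracket: H₀ sin φ sin δ + cos φ cos δ sin H₀ = 1.6375×-0.76604×-0.05582 + 0.64279×0.99844×0.99778 = 0.070020 + 0.640362 = 0.710382.
Q̄ = (S₀/π) × [bracket] = (2499/π) × 0.710382 = 565.1 W/m².

Q̄ ≈ 565 W/m²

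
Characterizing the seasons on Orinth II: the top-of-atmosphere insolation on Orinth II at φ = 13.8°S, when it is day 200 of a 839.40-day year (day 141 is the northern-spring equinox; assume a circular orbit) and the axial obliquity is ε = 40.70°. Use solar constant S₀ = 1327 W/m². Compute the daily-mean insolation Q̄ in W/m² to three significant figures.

Q̄ ≈ 351 W/m²

Solar longitude: λ_s = 360° × (200 − 141)/839.40 = 25.304°.
sin δ = sin 40.70° × sin 25.304° = 0.27872, so δ = +16.184°.
cos H₀ = −tan(-13.8°) tan(+16.184°) = 0.0713, H₀ = 1.4995 rad.
Bracket: H₀ sin φ sin δ + cos φ cos δ sin H₀ = 1.4995×-0.23853×0.27872 + 0.97113×0.96037×0.99746 = -0.099691 + 0.930275 = 0.830584.
Q̄ = (S₀/π) × [bracket] = (1327/π) × 0.830584 = 350.8 W/m².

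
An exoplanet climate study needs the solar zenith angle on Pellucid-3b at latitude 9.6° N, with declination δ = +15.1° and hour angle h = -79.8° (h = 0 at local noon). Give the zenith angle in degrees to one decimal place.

θ_z = 77.8°

cos θ_z = sin φ sin δ + cos φ cos δ cos h = 0.043444 + 0.168576 = 0.212020.
θ_z = arccos(0.212020) = 77.8°.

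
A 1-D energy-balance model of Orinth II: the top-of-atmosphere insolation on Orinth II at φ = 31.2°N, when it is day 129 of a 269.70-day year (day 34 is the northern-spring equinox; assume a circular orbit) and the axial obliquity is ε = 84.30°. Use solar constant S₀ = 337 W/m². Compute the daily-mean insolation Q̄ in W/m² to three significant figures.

Solar longitude: λ_s = 360° × (129 − 34)/269.70 = 126.808°.
sin δ = sin 84.30° × sin 126.808° = 0.79669, so δ = +52.816°.
cos H₀ = −tan(+31.2°) tan(+52.816°) = -0.7983, H₀ = 2.4953 rad.
Bracket: H₀ sin φ sin δ + cos φ cos δ sin H₀ = 2.4953×0.51803×0.79669 + 0.85536×0.60438×0.60223 = 1.029834 + 0.311330 = 1.341164.
Q̄ = (S₀/π) × [bracket] = (337/π) × 1.341164 = 143.9 W/m².

Q̄ ≈ 144 W/m²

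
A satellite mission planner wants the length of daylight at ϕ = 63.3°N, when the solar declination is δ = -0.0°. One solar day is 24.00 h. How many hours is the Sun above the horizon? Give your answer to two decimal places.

cos h₀ = −tan ϕ · tan δ = −tan(+63.3°) × tan(-0.000°) = 0.0000, so h₀ = 1.5708 rad = 90.00°.
Daylight = 2h₀/(2π) × 24.00 h = (1.5708/π) × 24.00 = 12.00 h.

12.00 h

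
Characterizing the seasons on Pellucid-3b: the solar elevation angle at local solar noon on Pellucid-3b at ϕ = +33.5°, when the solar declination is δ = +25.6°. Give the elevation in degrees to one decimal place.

82.1°

At local noon the hour angle is zero, so the zenith angle equals |ϕ − δ| = |+33.5° − (+25.600°)| = 7.900°.
Elevation = 90° − 7.900° = 82.1°.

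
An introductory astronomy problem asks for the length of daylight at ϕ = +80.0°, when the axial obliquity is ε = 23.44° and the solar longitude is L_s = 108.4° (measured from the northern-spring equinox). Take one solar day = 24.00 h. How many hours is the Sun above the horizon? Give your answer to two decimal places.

24.00 h

Solar declination: sin δ = sin ε · sin L_s = sin 23.44° × sin 108.4° = 0.37745, so δ = +22.176°.
Sunrise equation: cos h₀ = −tan ϕ · tan δ = -2.3116 ≤ −1, so the Sun never sets (polar day) and h₀ = π.
Daylight = 2h₀/(2π) × 24.00 h = (3.1416/π) × 24.00 = 24.00 h.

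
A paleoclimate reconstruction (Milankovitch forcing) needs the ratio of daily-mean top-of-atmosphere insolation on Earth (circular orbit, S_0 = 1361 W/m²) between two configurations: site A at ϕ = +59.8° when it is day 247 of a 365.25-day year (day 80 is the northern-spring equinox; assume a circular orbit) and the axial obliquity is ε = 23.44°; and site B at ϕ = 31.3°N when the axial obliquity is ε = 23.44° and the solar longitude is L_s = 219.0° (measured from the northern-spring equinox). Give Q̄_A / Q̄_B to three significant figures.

— Configuration A (ϕ=+59.8°):
Solar longitude: L_s = 360° × (247 − 80)/365.25 = 164.600°.
sin δ = sin 23.44° × sin 164.600° = 0.10564, so δ = +6.064°.
cos h₀ = −tan(+59.8°) tan(+6.064°) = -0.1825, h₀ = 1.7544 rad.
Bracket: h₀ sin ϕ sin δ + cos ϕ cos δ sin h₀ = 1.7544×0.86427×0.10564 + 0.50302×0.99440×0.98320 = 0.160179 + 0.491800 = 0.651979.
Q̄ = (S_0/π) × [bracket] = (1361/π) × 0.651979 = 282.45 W/m².
— Configuration B (ϕ=+31.3°):
Solar declination: sin δ = sin ε · sin L_s = sin 23.44° × sin 219.0° = -0.25034, so δ = -14.497°.
cos h₀ = −tan(+31.3°) tan(-14.497°) = 0.1572, h₀ = 1.4129 rad.
Bracket: h₀ sin ϕ sin δ + cos ϕ cos δ sin h₀ = 1.4129×0.51952×-0.25034 + 0.85446×0.96816×0.98756 = -0.183757 + 0.816963 = 0.633206.
Q̄ = (S_0/π) × [bracket] = (1361/π) × 0.633206 = 274.32 W/m².
Ratio Q̄_A / Q̄_B = 282.45 / 274.32 = 1.030.

Q̄_A / Q̄_B ≈ 1.03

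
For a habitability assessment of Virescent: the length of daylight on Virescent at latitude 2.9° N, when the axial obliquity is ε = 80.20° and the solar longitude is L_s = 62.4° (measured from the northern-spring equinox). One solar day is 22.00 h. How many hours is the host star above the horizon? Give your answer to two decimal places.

Solar declination: sin δ = sin ε · sin L_s = sin 80.20° × sin 62.4° = 0.87327, so δ = +60.841°.
cos h₀ = −tan ϕ · tan δ = −tan(+2.9°) × tan(+60.841°) = -0.0908, so h₀ = 1.6617 rad = 95.21°.
Daylight = 2h₀/(2π) × 22.00 h = (1.6617/π) × 22.00 = 11.64 h.

11.64 h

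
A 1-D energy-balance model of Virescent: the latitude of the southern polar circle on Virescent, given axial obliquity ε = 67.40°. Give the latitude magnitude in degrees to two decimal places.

22.60°

The polar circle is the lowest latitude that experiences at least one full rotation of continuous darkness at the northern-summer solstice; it lies at |φ| = 90° − ε = 90° − 67.40° = 22.60°.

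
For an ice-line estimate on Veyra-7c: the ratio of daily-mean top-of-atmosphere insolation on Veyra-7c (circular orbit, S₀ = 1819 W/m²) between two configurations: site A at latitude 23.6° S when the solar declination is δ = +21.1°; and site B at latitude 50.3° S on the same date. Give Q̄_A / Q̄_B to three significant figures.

Q̄_A / Q̄_B ≈ 2.83

— Configuration A (φ=-23.6°):
cos H₀ = −tan(-23.6°) tan(+21.100°) = 0.1686, H₀ = 1.4014 rad.
Bracket: H₀ sin φ sin δ + cos φ cos δ sin H₀ = 1.4014×-0.40035×0.36000 + 0.91636×0.93295×0.98569 = -0.201978 + 0.842684 = 0.640706.
Q̄ = (S₀/π) × [bracket] = (1819/π) × 0.640706 = 370.97 W/m².
— Configuration B (φ=-50.3°):
cos H₀ = −tan(-50.3°) tan(+21.100°) = 0.4648, H₀ = 1.0874 rad.
Bracket: H₀ sin φ sin δ + cos φ cos δ sin H₀ = 1.0874×-0.76940×0.36000 + 0.63877×0.93295×0.88543 = -0.301192 + 0.527664 = 0.226472.
Q̄ = (S₀/π) × [bracket] = (1819/π) × 0.226472 = 131.13 W/m².
Ratio Q̄_A / Q̄_B = 370.97 / 131.13 = 2.829.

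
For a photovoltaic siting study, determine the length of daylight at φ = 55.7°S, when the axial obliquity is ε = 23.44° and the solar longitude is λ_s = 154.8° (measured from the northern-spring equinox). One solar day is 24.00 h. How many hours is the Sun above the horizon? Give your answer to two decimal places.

10.05 h

Solar declination: sin δ = sin ε · sin λ_s = sin 23.44° × sin 154.8° = 0.16937, so δ = +9.751°.
cos H₀ = −tan φ · tan δ = −tan(-55.7°) × tan(+9.751°) = 0.2519, so H₀ = 1.3161 rad = 75.41°.
Daylight = 2H₀/(2π) × 24.00 h = (1.3161/π) × 24.00 = 10.05 h.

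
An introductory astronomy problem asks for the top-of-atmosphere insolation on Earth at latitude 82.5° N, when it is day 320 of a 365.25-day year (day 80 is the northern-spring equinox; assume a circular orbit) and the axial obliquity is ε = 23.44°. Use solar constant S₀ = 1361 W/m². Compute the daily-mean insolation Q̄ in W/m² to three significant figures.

Solar longitude: λ_s = 360° × (320 − 80)/365.25 = 236.550°.
sin δ = sin 23.44° × sin 236.550° = -0.33190, so δ = -19.384°.
cos H₀ = −tan(+82.5°) tan(-19.384°) = 2.6725 ≥ 1 ⇒ polar night, H₀ = 0 and Q̄ = 0.

Q̄ ≈ 0.00 W/m²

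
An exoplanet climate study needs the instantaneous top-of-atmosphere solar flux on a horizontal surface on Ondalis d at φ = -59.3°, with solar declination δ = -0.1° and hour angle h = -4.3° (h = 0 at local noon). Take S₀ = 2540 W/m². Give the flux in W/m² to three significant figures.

1.30e+03 W/m²

cos θ_z = sin φ sin δ + cos φ cos δ cos h = 0.001501 + 0.509105 = 0.510606.
Flux = S₀ · cos θ_z = 2540 × 0.510606 = 1297 W/m².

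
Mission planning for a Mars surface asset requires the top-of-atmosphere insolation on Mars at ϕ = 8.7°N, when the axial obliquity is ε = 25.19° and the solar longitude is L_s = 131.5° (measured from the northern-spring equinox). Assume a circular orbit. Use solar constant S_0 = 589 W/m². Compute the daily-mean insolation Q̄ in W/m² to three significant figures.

Solar declination: sin δ = sin ε · sin L_s = sin 25.19° × sin 131.5° = 0.31877, so δ = +18.589°.
cos h₀ = −tan(+8.7°) tan(+18.589°) = -0.0515, h₀ = 1.6223 rad.
Bracket: h₀ sin ϕ sin δ + cos ϕ cos δ sin h₀ = 1.6223×0.15126×0.31877 + 0.98849×0.94783×0.99867 = 0.078223 + 0.935674 = 1.013897.
Q̄ = (S_0/π) × [bracket] = (589/π) × 1.013897 = 190.1 W/m².

Q̄ ≈ 190 W/m²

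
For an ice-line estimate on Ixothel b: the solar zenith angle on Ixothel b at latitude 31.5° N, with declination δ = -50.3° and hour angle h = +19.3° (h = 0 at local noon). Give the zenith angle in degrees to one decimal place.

cos θ_z = sin φ sin δ + cos φ cos δ cos h = -0.402010 + 0.514031 = 0.112021.
θ_z = arccos(0.112021) = 83.6°.

θ_z = 83.6°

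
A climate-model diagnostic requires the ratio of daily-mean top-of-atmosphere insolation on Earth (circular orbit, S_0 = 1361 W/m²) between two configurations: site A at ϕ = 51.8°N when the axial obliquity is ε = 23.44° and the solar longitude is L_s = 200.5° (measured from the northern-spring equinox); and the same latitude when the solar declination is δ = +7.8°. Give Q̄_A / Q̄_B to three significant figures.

— Configuration A (ϕ=+51.8°):
Solar declination: sin δ = sin ε · sin L_s = sin 23.44° × sin 200.5° = -0.13931, so δ = -8.008°.
cos h₀ = −tan(+51.8°) tan(-8.008°) = 0.1788, h₀ = 1.3911 rad.
Bracket: h₀ sin ϕ sin δ + cos ϕ cos δ sin h₀ = 1.3911×0.78586×-0.13931 + 0.61841×0.99025×0.98389 = -0.152295 + 0.602515 = 0.450220.
Q̄ = (S_0/π) × [bracket] = (1361/π) × 0.450220 = 195.04 W/m².
— Configuration B (ϕ=+51.8°):
cos h₀ = −tan(+51.8°) tan(+7.800°) = -0.1741, h₀ = 1.7458 rad.
Bracket: h₀ sin ϕ sin δ + cos ϕ cos δ sin h₀ = 1.7458×0.78586×0.13572 + 0.61841×0.99075×0.98473 = 0.186202 + 0.603334 = 0.789536.
Q̄ = (S_0/π) × [bracket] = (1361/π) × 0.789536 = 342.04 W/m².
Ratio Q̄_A / Q̄_B = 195.04 / 342.04 = 0.5702.

Q̄_A / Q̄_B ≈ 0.570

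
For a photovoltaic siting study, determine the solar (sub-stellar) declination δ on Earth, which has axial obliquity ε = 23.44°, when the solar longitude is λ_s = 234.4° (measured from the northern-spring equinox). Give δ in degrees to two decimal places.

δ = -18.87°

sin δ = sin ε · sin λ_s = sin 23.44° × sin 234.4° = -0.323442.
δ = arcsin(-0.323442) = -18.87°.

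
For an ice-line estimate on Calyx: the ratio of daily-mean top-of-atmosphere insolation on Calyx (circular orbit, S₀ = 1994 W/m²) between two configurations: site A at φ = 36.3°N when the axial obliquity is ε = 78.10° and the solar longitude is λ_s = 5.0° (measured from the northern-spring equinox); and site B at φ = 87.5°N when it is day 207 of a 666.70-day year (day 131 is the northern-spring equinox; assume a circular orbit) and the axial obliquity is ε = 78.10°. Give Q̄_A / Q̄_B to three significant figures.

Q̄_A / Q̄_B ≈ 0.438

— Configuration A (φ=+36.3°):
Solar declination: sin δ = sin ε · sin λ_s = sin 78.10° × sin 5.0° = 0.08528, so δ = +4.892°.
cos H₀ = −tan(+36.3°) tan(+4.892°) = -0.0629, H₀ = 1.6337 rad.
Bracket: H₀ sin φ sin δ + cos φ cos δ sin H₀ = 1.6337×0.59201×0.08528 + 0.80593×0.99636×0.99802 = 0.082480 + 0.801406 = 0.883886.
Q̄ = (S₀/π) × [bracket] = (1994/π) × 0.883886 = 561.01 W/m².
— Configuration B (φ=+87.5°):
Solar longitude: λ_s = 360° × (207 − 131)/666.70 = 41.038°.
sin δ = sin 78.10° × sin 41.038° = 0.64245, so δ = +39.975°.
cos H₀ = −tan(+87.5°) tan(+39.975°) = -19.2013 ≤ −1 ⇒ polar day, H₀ = π.
Bracket: H₀ sin φ sin δ + cos φ cos δ sin H₀ = 3.1416×0.99905×0.64245 + 0.04362×0.76633×0.00000 = 2.016404 + 0.000000 = 2.016404.
Q̄ = (S₀/π) × [bracket] = (1994/π) × 2.016404 = 1279.8 W/m².
Ratio Q̄_A / Q̄_B = 561.01 / 1279.8 = 0.4384.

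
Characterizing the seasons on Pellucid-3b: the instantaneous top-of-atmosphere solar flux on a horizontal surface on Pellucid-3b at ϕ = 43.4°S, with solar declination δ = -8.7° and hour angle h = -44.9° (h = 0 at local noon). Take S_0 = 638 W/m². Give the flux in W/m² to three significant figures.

391 W/m²

cos θ_z = sin ϕ sin δ + cos ϕ cos δ cos h = 0.103929 + 0.508740 = 0.612669.
Flux = S_0 · cos θ_z = 638 × 0.612669 = 390.9 W/m².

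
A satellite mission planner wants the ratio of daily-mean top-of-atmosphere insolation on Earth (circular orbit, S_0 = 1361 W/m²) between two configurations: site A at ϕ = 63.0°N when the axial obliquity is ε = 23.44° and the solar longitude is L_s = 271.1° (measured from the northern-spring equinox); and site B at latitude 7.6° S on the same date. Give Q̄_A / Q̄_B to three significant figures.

— Configuration A (ϕ=+63.0°):
Solar declination: sin δ = sin ε · sin L_s = sin 23.44° × sin 271.1° = -0.39772, so δ = -23.435°.
cos h₀ = −tan(+63.0°) tan(-23.435°) = 0.8507, h₀ = 0.5534 rad.
Bracket: h₀ sin ϕ sin δ + cos ϕ cos δ sin h₀ = 0.5534×0.89101×-0.39772 + 0.45399×0.91751×0.52559 = -0.196110 + 0.218929 = 0.022819.
Q̄ = (S_0/π) × [bracket] = (1361/π) × 0.022819 = 9.8856 W/m².
— Configuration B (ϕ=-7.6°):
cos h₀ = −tan(-7.6°) tan(-23.435°) = -0.0578, h₀ = 1.6287 rad.
Bracket: h₀ sin ϕ sin δ + cos ϕ cos δ sin h₀ = 1.6287×-0.13226×-0.39772 + 0.99122×0.91751×0.99833 = 0.085674 + 0.907935 = 0.993609.
Q̄ = (S_0/π) × [bracket] = (1361/π) × 0.993609 = 430.45 W/m².
Ratio Q̄_A / Q̄_B = 9.8856 / 430.45 = 0.02297.

Q̄_A / Q̄_B ≈ 0.0230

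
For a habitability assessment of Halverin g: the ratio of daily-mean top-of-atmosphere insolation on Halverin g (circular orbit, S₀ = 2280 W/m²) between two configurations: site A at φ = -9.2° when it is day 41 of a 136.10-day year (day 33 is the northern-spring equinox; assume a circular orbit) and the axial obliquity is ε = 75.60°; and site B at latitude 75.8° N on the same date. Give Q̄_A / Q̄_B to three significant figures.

Q̄_A / Q̄_B ≈ 0.788

— Configuration A (φ=-9.2°):
Solar longitude: λ_s = 360° × (41 − 33)/136.10 = 21.161°.
sin δ = sin 75.60° × sin 21.161° = 0.34965, so δ = +20.466°.
cos H₀ = −tan(-9.2°) tan(+20.466°) = 0.0604, H₀ = 1.5103 rad.
Bracket: H₀ sin φ sin δ + cos φ cos δ sin H₀ = 1.5103×-0.15988×0.34965 + 0.98714×0.93688×0.99817 = -0.084429 + 0.923139 = 0.838710.
Q̄ = (S₀/π) × [bracket] = (2280/π) × 0.838710 = 608.69 W/m².
— Configuration B (φ=+75.8°):
cos H₀ = −tan(+75.8°) tan(+20.466°) = -1.4749 ≤ −1 ⇒ polar day, H₀ = π.
Bracket: H₀ sin φ sin δ + cos φ cos δ sin H₀ = 3.1416×0.96945×0.34965 + 0.24531×0.93688×0.00000 = 1.064902 + 0.000000 = 1.064902.
Q̄ = (S₀/π) × [bracket] = (2280/π) × 1.064902 = 772.85 W/m².
Ratio Q̄_A / Q̄_B = 608.69 / 772.85 = 0.7876.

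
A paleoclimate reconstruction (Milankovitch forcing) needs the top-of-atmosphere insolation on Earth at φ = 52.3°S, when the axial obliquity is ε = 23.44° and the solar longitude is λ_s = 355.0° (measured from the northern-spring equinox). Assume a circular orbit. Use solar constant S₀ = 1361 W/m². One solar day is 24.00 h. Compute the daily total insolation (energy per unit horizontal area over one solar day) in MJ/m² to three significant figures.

24.5 MJ/m²

Solar declination: sin δ = sin ε · sin λ_s = sin 23.44° × sin 355.0° = -0.03467, so δ = -1.987°.
cos H₀ = −tan(-52.3°) tan(-1.987°) = -0.0449, H₀ = 1.6157 rad.
Bracket: H₀ sin φ sin δ + cos φ cos δ sin H₀ = 1.6157×-0.79122×-0.03467 + 0.61153×0.99940×0.99899 = 0.044321 + 0.610546 = 0.654867.
Q̄ = (S₀/π) × [bracket] = (1361/π) × 0.654867 = 283.70 W/m².
Daily total = Q̄ × 24.00 h × 3600 s/h = 283.70 × 24.00 × 3600 / 10⁶ = 24.51 MJ/m².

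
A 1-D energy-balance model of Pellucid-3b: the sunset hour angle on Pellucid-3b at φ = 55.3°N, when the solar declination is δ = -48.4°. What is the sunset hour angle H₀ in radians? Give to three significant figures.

cos H₀ = −tan φ · tan δ = 1.6266 ≥ 1, so the host star never rises (polar night) and H₀ = 0.

H₀ = 0.00 rad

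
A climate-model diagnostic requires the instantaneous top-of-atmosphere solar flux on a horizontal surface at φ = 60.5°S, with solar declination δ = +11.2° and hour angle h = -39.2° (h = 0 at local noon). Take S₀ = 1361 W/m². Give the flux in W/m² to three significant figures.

279 W/m²

cos θ_z = sin φ sin δ + cos φ cos δ cos h = -0.169053 + 0.374333 = 0.205280.
Flux = S₀ · cos θ_z = 1361 × 0.205280 = 279.4 W/m².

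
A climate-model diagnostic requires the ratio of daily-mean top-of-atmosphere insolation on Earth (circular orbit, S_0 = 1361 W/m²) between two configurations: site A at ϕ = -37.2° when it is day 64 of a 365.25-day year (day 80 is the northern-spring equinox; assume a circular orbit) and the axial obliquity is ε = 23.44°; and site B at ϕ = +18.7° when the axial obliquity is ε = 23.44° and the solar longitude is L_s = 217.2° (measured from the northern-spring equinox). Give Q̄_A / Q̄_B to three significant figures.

— Configuration A (ϕ=-37.2°):
Solar longitude: L_s = 360° × (64 − 80)/365.25 = -15.770°, i.e. -15.770° + 360° = 344.230°.
sin δ = sin 23.44° × sin 344.230° = -0.10811, so δ = -6.206°.
cos h₀ = −tan(-37.2°) tan(-6.206°) = -0.0825, h₀ = 1.6534 rad.
Bracket: h₀ sin ϕ sin δ + cos ϕ cos δ sin h₀ = 1.6534×-0.60460×-0.10811 + 0.79653×0.99414×0.99659 = 0.108072 + 0.789162 = 0.897234.
Q̄ = (S_0/π) × [bracket] = (1361/π) × 0.897234 = 388.70 W/m².
— Configuration B (ϕ=+18.7°):
Solar declination: sin δ = sin ε · sin L_s = sin 23.44° × sin 217.2° = -0.24050, so δ = -13.916°.
cos h₀ = −tan(+18.7°) tan(-13.916°) = 0.0839, h₀ = 1.4868 rad.
Bracket: h₀ sin ϕ sin δ + cos ϕ cos δ sin h₀ = 1.4868×0.32061×-0.24050 + 0.94721×0.97065×0.99648 = -0.114642 + 0.916173 = 0.801531.
Q̄ = (S_0/π) × [bracket] = (1361/π) × 0.801531 = 347.24 W/m².
Ratio Q̄_A / Q̄_B = 388.70 / 347.24 = 1.119.

Q̄_A / Q̄_B ≈ 1.12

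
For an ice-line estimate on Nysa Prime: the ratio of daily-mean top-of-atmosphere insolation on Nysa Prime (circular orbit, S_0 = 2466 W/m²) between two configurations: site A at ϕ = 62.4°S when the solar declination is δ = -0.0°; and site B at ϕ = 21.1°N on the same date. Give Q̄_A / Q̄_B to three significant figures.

Q̄_A / Q̄_B ≈ 0.497

— Configuration A (ϕ=-62.4°):
cos h₀ = −tan(-62.4°) tan(-0.000°) = -0.0000, h₀ = 1.5708 rad.
Bracket: h₀ sin ϕ sin δ + cos ϕ cos δ sin h₀ = 1.5708×-0.88620×-0.00000 + 0.46330×1.00000×1.00000 = 0.000000 + 0.463300 = 0.463300.
Q̄ = (S_0/π) × [bracket] = (2466/π) × 0.463300 = 363.67 W/m².
— Configuration B (ϕ=+21.1°):
cos h₀ = −tan(+21.1°) tan(-0.000°) = 0.0000, h₀ = 1.5708 rad.
Bracket: h₀ sin ϕ sin δ + cos ϕ cos δ sin h₀ = 1.5708×0.36000×-0.00000 + 0.93295×1.00000×1.00000 = -0.000000 + 0.932950 = 0.932950.
Q̄ = (S_0/π) × [bracket] = (2466/π) × 0.932950 = 732.32 W/m².
Ratio Q̄_A / Q̄_B = 363.67 / 732.32 = 0.4966.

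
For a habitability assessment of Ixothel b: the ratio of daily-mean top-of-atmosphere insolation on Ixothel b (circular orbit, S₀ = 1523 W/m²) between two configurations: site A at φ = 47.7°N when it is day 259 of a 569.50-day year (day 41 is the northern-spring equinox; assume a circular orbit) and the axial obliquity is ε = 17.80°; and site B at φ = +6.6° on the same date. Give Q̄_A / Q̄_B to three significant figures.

— Configuration A (φ=+47.7°):
Solar longitude: λ_s = 360° × (259 − 41)/569.50 = 137.805°.
sin δ = sin 17.80° × sin 137.805° = 0.20532, so δ = +11.848°.
cos H₀ = −tan(+47.7°) tan(+11.848°) = -0.2306, H₀ = 1.8034 rad.
Bracket: H₀ sin φ sin δ + cos φ cos δ sin H₀ = 1.8034×0.73963×0.20532 + 0.67301×0.97869×0.97306 = 0.273866 + 0.640924 = 0.914790.
Q̄ = (S₀/π) × [bracket] = (1523/π) × 0.914790 = 443.48 W/m².
— Configuration B (φ=+6.6°):
cos H₀ = −tan(+6.6°) tan(+11.848°) = -0.0243, H₀ = 1.5951 rad.
Bracket: H₀ sin φ sin δ + cos φ cos δ sin H₀ = 1.5951×0.11494×0.20532 + 0.99337×0.97869×0.99971 = 0.037644 + 0.971919 = 1.009563.
Q̄ = (S₀/π) × [bracket] = (1523/π) × 1.009563 = 489.42 W/m².
Ratio Q̄_A / Q̄_B = 443.48 / 489.42 = 0.9061.

Q̄_A / Q̄_B ≈ 0.906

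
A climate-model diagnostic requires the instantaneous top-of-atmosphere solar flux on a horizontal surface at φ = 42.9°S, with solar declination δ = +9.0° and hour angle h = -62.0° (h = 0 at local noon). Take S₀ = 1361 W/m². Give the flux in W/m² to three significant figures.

cos θ_z = sin φ sin δ + cos φ cos δ cos h = -0.106488 + 0.339674 = 0.233186.
Flux = S₀ · cos θ_z = 1361 × 0.233186 = 317.4 W/m².

317 W/m²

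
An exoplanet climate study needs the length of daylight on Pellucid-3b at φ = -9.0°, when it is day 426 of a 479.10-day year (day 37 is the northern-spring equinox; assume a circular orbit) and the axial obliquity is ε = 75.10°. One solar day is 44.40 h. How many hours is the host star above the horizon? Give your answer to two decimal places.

26.75 h

Solar longitude: λ_s = 360° × (426 − 37)/479.10 = 292.298°.
sin δ = sin 75.10° × sin 292.298° = -0.89411, so δ = -63.395°.
cos H₀ = −tan φ · tan δ = −tan(-9.0°) × tan(-63.395°) = -0.3162, so H₀ = 1.8925 rad = 108.43°.
Daylight = 2H₀/(2π) × 44.40 h = (1.8925/π) × 44.40 = 26.75 h.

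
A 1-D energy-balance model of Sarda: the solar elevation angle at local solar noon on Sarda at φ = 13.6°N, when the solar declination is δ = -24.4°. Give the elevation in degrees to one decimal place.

At local noon the hour angle is zero, so the zenith angle equals |φ − δ| = |+13.6° − (-24.400°)| = 38.000°.
Elevation = 90° − 38.000° = 52.0°.

52.0°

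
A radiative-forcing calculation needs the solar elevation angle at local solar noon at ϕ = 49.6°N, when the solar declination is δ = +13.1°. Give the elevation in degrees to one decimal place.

53.5°

At local noon the hour angle is zero, so the zenith angle equals |ϕ − δ| = |+49.6° − (+13.100°)| = 36.500°.
Elevation = 90° − 36.500° = 53.5°.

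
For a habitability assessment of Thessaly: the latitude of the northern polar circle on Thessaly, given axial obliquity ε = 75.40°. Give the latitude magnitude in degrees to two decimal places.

14.60°

The polar circle is the lowest latitude that experiences at least one full rotation of continuous daylight at the northern-summer solstice; it lies at |φ| = 90° − ε = 90° − 75.40° = 14.60°.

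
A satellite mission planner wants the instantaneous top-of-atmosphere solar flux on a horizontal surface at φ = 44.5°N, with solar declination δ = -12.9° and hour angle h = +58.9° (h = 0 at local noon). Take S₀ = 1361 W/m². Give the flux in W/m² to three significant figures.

cos θ_z = sin φ sin δ + cos φ cos δ cos h = -0.156478 + 0.359119 = 0.202641.
Flux = S₀ · cos θ_z = 1361 × 0.202641 = 275.8 W/m².

276 W/m²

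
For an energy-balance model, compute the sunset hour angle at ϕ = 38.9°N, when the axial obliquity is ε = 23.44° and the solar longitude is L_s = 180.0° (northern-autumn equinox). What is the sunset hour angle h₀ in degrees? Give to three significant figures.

Solar declination: sin δ = sin ε · sin L_s = sin 23.44° × sin 180.0° = 0.00000, so δ = +0.000°.
cos h₀ = −tan ϕ · tan δ = −tan(+38.9°) × tan(+0.000°) = -0.0000, so h₀ = 1.5708 rad = 90.00°.

h₀ = 90.0°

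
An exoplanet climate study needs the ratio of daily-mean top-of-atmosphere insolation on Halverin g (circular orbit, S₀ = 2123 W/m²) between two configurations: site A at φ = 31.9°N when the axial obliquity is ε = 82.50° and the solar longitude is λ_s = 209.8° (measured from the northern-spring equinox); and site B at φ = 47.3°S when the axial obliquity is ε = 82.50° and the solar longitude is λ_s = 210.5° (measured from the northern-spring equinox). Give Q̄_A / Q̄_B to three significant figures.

Q̄_A / Q̄_B ≈ 0.292

— Configuration A (φ=+31.9°):
Solar declination: sin δ = sin ε · sin λ_s = sin 82.50° × sin 209.8° = -0.49272, so δ = -29.520°.
cos H₀ = −tan(+31.9°) tan(-29.520°) = 0.3524, H₀ = 1.2106 rad.
Bracket: H₀ sin φ sin δ + cos φ cos δ sin H₀ = 1.2106×0.52844×-0.49272 + 0.84897×0.87019×0.93583 = -0.315208 + 0.691359 = 0.376151.
Q̄ = (S₀/π) × [bracket] = (2123/π) × 0.376151 = 254.19 W/m².
— Configuration B (φ=-47.3°):
Solar declination: sin δ = sin ε · sin λ_s = sin 82.50° × sin 210.5° = -0.50320, so δ = -30.212°.
cos H₀ = −tan(-47.3°) tan(-30.212°) = -0.6310, H₀ = 2.2537 rad.
Bracket: H₀ sin φ sin δ + cos φ cos δ sin H₀ = 2.2537×-0.73491×-0.50320 + 0.67816×0.86417×0.77577 = 0.833433 + 0.454637 = 1.288070.
Q̄ = (S₀/π) × [bracket] = (2123/π) × 1.288070 = 870.44 W/m².
Ratio Q̄_A / Q̄_B = 254.19 / 870.44 = 0.2920.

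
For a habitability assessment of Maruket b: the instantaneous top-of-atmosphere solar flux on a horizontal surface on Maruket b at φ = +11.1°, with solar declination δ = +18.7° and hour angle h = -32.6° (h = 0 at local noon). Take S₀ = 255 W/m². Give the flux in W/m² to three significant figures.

215 W/m²

cos θ_z = sin φ sin δ + cos φ cos δ cos h = 0.061725 + 0.783051 = 0.844776.
Flux = S₀ · cos θ_z = 255 × 0.844776 = 215.4 W/m².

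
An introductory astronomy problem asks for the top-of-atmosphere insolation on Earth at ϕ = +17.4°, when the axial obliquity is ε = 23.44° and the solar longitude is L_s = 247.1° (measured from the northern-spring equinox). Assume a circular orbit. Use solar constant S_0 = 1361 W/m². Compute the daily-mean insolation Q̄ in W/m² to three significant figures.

Solar declination: sin δ = sin ε · sin L_s = sin 23.44° × sin 247.1° = -0.36644, so δ = -21.496°.
cos h₀ = −tan(+17.4°) tan(-21.496°) = 0.1234, h₀ = 1.4471 rad.
Bracket: h₀ sin ϕ sin δ + cos ϕ cos δ sin h₀ = 1.4471×0.29904×-0.36644 + 0.95424×0.93044×0.99235 = -0.158574 + 0.881071 = 0.722497.
Q̄ = (S_0/π) × [bracket] = (1361/π) × 0.722497 = 313.0 W/m².

Q̄ ≈ 313 W/m²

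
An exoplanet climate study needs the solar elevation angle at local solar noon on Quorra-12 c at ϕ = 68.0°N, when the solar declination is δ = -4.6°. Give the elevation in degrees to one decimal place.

At local noon the hour angle is zero, so the zenith angle equals |ϕ − δ| = |+68.0° − (-4.600°)| = 72.600°.
Elevation = 90° − 72.600° = 17.4°.

17.4°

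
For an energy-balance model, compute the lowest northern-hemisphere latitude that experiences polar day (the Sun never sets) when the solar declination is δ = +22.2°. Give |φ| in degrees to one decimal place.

Polar day requires cos H₀ = −tan φ tan δ ≤ −1, i.e. tan φ tan δ ≥ 1.
The boundary is |tan φ| · |tan δ| = 1, so |φ| = 90° − |δ| = 90° − 22.2° = 67.8° in the northern hemisphere.

|φ| = 67.8°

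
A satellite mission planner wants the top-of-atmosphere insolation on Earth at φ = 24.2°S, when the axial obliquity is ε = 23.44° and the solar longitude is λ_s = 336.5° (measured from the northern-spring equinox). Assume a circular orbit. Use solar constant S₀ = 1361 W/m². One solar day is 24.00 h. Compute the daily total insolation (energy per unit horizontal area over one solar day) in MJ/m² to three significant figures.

Solar declination: sin δ = sin ε · sin λ_s = sin 23.44° × sin 336.5° = -0.15862, so δ = -9.127°.
cos H₀ = −tan(-24.2°) tan(-9.127°) = -0.0722, H₀ = 1.6431 rad.
Bracket: H₀ sin φ sin δ + cos φ cos δ sin H₀ = 1.6431×-0.40992×-0.15862 + 0.91212×0.98734×0.99739 = 0.106837 + 0.898222 = 1.005059.
Q̄ = (S₀/π) × [bracket] = (1361/π) × 1.005059 = 435.41 W/m².
Daily total = Q̄ × 24.00 h × 3600 s/h = 435.41 × 24.00 × 3600 / 10⁶ = 37.62 MJ/m².

37.6 MJ/m²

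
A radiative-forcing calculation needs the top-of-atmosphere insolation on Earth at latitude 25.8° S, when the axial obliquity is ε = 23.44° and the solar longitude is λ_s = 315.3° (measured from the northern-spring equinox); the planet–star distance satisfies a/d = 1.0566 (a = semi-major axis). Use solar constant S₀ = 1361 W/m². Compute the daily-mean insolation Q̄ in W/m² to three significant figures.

Solar declination: sin δ = sin ε · sin λ_s = sin 23.44° × sin 315.3° = -0.27980, so δ = -16.248°.
cos H₀ = −tan(-25.8°) tan(-16.248°) = -0.1409, H₀ = 1.7122 rad.
Bracket: H₀ sin φ sin δ + cos φ cos δ sin H₀ = 1.7122×-0.43523×-0.27980 + 0.90032×0.96006×0.99003 = 0.208507 + 0.855744 = 1.064251.
Inverse-square distance factor (a/d)² = 1.0566² = 1.116404.
Q̄ = (S₀/π) × 1.116404 × [bracket] = (1361/π) × 1.116404 × 1.064251 = 514.7 W/m².

Q̄ ≈ 515 W/m²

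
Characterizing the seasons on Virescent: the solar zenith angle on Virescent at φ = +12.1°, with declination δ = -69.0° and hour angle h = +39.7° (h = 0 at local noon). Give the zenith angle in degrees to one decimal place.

θ_z = 85.8°

cos θ_z = sin φ sin δ + cos φ cos δ cos h = -0.195696 + 0.269602 = 0.073906.
θ_z = arccos(0.073906) = 85.8°.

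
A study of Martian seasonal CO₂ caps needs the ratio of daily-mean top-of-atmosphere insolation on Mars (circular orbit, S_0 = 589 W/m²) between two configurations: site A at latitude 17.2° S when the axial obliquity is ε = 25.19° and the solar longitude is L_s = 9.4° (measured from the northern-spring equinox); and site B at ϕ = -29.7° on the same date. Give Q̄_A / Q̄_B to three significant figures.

— Configuration A (ϕ=-17.2°):
Solar declination: sin δ = sin ε · sin L_s = sin 25.19° × sin 9.4° = 0.06952, so δ = +3.986°.
cos h₀ = −tan(-17.2°) tan(+3.986°) = 0.0216, h₀ = 1.5492 rad.
Bracket: h₀ sin ϕ sin δ + cos ϕ cos δ sin h₀ = 1.5492×-0.29571×0.06952 + 0.95528×0.99758×0.99977 = -0.031848 + 0.952749 = 0.920901.
Q̄ = (S_0/π) × [bracket] = (589/π) × 0.920901 = 172.65 W/m².
— Configuration B (ϕ=-29.7°):
cos h₀ = −tan(-29.7°) tan(+3.986°) = 0.0397, h₀ = 1.5310 rad.
Bracket: h₀ sin ϕ sin δ + cos ϕ cos δ sin h₀ = 1.5310×-0.49546×0.06952 + 0.86863×0.99758×0.99921 = -0.052734 + 0.865843 = 0.813109.
Q̄ = (S_0/π) × [bracket] = (589/π) × 0.813109 = 152.45 W/m².
Ratio Q̄_A / Q̄_B = 172.65 / 152.45 = 1.133.

Q̄_A / Q̄_B ≈ 1.13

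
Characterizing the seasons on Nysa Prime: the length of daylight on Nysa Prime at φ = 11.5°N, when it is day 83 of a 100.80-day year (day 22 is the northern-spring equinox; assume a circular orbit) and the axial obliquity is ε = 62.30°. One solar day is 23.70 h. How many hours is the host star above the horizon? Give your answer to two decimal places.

10.85 h

Solar longitude: λ_s = 360° × (83 − 22)/100.80 = 217.857°.
sin δ = sin 62.30° × sin 217.857° = -0.54336, so δ = -32.913°.
cos H₀ = −tan φ · tan δ = −tan(+11.5°) × tan(-32.913°) = 0.1317, so H₀ = 1.4387 rad = 82.43°.
Daylight = 2H₀/(2π) × 23.70 h = (1.4387/π) × 23.70 = 10.85 h.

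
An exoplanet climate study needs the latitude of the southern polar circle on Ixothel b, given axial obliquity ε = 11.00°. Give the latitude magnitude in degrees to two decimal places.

79.00°

The polar circle is the lowest latitude that experiences at least one full rotation of continuous darkness at the northern-summer solstice; it lies at |ϕ| = 90° − ε = 90° − 11.00° = 79.00°.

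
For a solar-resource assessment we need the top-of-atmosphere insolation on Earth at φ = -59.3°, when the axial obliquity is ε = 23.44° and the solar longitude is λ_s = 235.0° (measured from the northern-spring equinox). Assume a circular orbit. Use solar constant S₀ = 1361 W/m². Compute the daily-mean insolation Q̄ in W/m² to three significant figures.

Q̄ ≈ 436 W/m²

Solar declination: sin δ = sin ε · sin λ_s = sin 23.44° × sin 235.0° = -0.32585, so δ = -19.017°.
cos H₀ = −tan(-59.3°) tan(-19.017°) = -0.5805, H₀ = 2.1901 rad.
Bracket: H₀ sin φ sin δ + cos φ cos δ sin H₀ = 2.1901×-0.85985×-0.32585 + 0.51054×0.94542×0.81428 = 0.613627 + 0.393032 = 1.006659.
Q̄ = (S₀/π) × [bracket] = (1361/π) × 1.006659 = 436.1 W/m².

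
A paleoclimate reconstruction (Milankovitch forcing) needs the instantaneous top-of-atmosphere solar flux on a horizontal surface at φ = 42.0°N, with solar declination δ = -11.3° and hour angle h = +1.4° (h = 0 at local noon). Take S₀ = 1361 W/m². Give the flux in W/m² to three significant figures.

813 W/m²

cos θ_z = sin φ sin δ + cos φ cos δ cos h = -0.131114 + 0.728521 = 0.597407.
Flux = S₀ · cos θ_z = 1361 × 0.597407 = 813.1 W/m².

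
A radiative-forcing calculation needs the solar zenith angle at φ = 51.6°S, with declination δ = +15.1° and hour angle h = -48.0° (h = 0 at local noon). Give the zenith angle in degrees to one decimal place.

θ_z = 78.6°

cos θ_z = sin φ sin δ + cos φ cos δ cos h = -0.204156 + 0.401278 = 0.197122.
θ_z = arccos(0.197122) = 78.6°.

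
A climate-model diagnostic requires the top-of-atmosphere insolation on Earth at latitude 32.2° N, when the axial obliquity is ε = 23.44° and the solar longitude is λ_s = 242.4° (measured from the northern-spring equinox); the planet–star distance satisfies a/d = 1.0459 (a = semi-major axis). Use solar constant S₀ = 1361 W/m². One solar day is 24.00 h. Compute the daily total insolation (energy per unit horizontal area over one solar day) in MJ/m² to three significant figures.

21.3 MJ/m²

Solar declination: sin δ = sin ε · sin λ_s = sin 23.44° × sin 242.4° = -0.35252, so δ = -20.642°.
cos H₀ = −tan(+32.2°) tan(-20.642°) = 0.2372, H₀ = 1.3313 rad.
Bracket: H₀ sin φ sin δ + cos φ cos δ sin H₀ = 1.3313×0.53288×-0.35252 + 0.84619×0.93580×0.97146 = -0.250086 + 0.769265 = 0.519179.
Inverse-square distance factor (a/d)² = 1.0459² = 1.093907.
Q̄ = (S₀/π) × 1.093907 × [bracket] = (1361/π) × 1.093907 × 0.519179 = 246.04 W/m².
Daily total = Q̄ × 24.00 h × 3600 s/h = 246.04 × 24.00 × 3600 / 10⁶ = 21.26 MJ/m².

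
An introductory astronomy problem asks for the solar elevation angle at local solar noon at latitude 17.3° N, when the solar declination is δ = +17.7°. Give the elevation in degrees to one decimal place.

89.6°

At local noon the hour angle is zero, so the zenith angle equals |ϕ − δ| = |+17.3° − (+17.700°)| = 0.400°.
Elevation = 90° − 0.400° = 89.6°.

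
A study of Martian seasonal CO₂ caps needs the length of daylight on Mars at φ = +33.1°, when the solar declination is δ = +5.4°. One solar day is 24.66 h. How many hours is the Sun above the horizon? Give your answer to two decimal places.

12.81 h

cos H₀ = −tan φ · tan δ = −tan(+33.1°) × tan(+5.400°) = -0.0616, so H₀ = 1.6325 rad = 93.53°.
Daylight = 2H₀/(2π) × 24.66 h = (1.6325/π) × 24.66 = 12.81 h.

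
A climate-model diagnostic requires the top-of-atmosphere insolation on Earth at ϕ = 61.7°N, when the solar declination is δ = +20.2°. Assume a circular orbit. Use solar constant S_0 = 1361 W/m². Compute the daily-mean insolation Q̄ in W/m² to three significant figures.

cos h₀ = −tan(+61.7°) tan(+20.200°) = -0.6833, h₀ = 2.3231 rad.
Bracket: h₀ sin ϕ sin δ + cos ϕ cos δ sin h₀ = 2.3231×0.88048×0.34530 + 0.47409×0.93849×0.73012 = 0.706291 + 0.324851 = 1.031142.
Q̄ = (S_0/π) × [bracket] = (1361/π) × 1.031142 = 446.7 W/m².

Q̄ ≈ 447 W/m²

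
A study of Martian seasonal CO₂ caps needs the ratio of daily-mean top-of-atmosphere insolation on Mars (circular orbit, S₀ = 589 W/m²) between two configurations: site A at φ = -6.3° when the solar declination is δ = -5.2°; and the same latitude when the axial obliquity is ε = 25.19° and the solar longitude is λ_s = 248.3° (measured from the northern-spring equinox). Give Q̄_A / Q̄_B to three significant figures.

Q̄_A / Q̄_B ≈ 1.02

— Configuration A (φ=-6.3°):
cos H₀ = −tan(-6.3°) tan(-5.200°) = -0.0100, H₀ = 1.5808 rad.
Bracket: H₀ sin φ sin δ + cos φ cos δ sin H₀ = 1.5808×-0.10973×-0.09063 + 0.99396×0.99588×0.99995 = 0.015721 + 0.989815 = 1.005536.
Q̄ = (S₀/π) × [bracket] = (589/π) × 1.005536 = 188.52 W/m².
— Configuration B (φ=-6.3°):
Solar declination: sin δ = sin ε · sin λ_s = sin 25.19° × sin 248.3° = -0.39546, so δ = -23.295°.
cos H₀ = −tan(-6.3°) tan(-23.295°) = -0.0475, H₀ = 1.6183 rad.
Bracket: H₀ sin φ sin δ + cos φ cos δ sin H₀ = 1.6183×-0.10973×-0.39546 + 0.99396×0.91848×0.99887 = 0.070224 + 0.911901 = 0.982125.
Q̄ = (S₀/π) × [bracket] = (589/π) × 0.982125 = 184.13 W/m².
Ratio Q̄_A / Q̄_B = 188.52 / 184.13 = 1.024.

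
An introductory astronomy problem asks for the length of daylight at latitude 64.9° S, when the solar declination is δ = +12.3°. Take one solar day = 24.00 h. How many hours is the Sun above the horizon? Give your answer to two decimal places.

cos h₀ = −tan ϕ · tan δ = −tan(-64.9°) × tan(+12.300°) = 0.4655, so h₀ = 1.0866 rad = 62.26°.
Daylight = 2h₀/(2π) × 24.00 h = (1.0866/π) × 24.00 = 8.30 h.

8.30 h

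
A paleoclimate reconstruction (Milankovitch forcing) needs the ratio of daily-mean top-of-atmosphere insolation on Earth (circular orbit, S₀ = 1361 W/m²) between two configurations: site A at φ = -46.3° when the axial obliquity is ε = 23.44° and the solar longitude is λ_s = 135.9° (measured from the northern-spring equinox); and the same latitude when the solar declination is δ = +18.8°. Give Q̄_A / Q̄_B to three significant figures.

— Configuration A (φ=-46.3°):
Solar declination: sin δ = sin ε · sin λ_s = sin 23.44° × sin 135.9° = 0.27683, so δ = +16.071°.
cos H₀ = −tan(-46.3°) tan(+16.071°) = 0.3015, H₀ = 1.2646 rad.
Bracket: H₀ sin φ sin δ + cos φ cos δ sin H₀ = 1.2646×-0.72297×0.27683 + 0.69088×0.96092×0.95348 = -0.253097 + 0.632997 = 0.379900.
Q̄ = (S₀/π) × [bracket] = (1361/π) × 0.379900 = 164.58 W/m².
— Configuration B (φ=-46.3°):
cos H₀ = −tan(-46.3°) tan(+18.800°) = 0.3562, H₀ = 1.2066 rad.
Bracket: H₀ sin φ sin δ + cos φ cos δ sin H₀ = 1.2066×-0.72297×0.32227 + 0.69088×0.94665×0.93440 = -0.281128 + 0.611118 = 0.329990.
Q̄ = (S₀/π) × [bracket] = (1361/π) × 0.329990 = 142.96 W/m².
Ratio Q̄_A / Q̄_B = 164.58 / 142.96 = 1.151.

Q̄_A / Q̄_B ≈ 1.15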